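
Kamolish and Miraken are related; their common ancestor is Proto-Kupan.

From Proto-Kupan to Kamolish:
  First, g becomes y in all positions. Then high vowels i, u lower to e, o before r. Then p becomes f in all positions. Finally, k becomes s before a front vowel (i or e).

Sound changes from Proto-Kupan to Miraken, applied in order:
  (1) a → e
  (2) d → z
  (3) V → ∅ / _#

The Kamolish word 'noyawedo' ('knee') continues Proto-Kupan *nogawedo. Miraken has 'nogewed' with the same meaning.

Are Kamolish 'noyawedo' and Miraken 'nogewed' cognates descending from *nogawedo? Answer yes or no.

Derive the expected Miraken reflex of *nogawedo:
Miraken: *nogawedo
  nogawedo → nogewedo   [vowel merger]
  nogewedo → nogewezo   [unconditioned shift]
  nogewezo → nogewez   [apocope]
  giving Miraken nogewez.
The regular Miraken reflex would be 'nogewez', but the attested form is 'nogewed'. The correspondence is irregular, so they are not cognates (the Miraken form has a different source).

no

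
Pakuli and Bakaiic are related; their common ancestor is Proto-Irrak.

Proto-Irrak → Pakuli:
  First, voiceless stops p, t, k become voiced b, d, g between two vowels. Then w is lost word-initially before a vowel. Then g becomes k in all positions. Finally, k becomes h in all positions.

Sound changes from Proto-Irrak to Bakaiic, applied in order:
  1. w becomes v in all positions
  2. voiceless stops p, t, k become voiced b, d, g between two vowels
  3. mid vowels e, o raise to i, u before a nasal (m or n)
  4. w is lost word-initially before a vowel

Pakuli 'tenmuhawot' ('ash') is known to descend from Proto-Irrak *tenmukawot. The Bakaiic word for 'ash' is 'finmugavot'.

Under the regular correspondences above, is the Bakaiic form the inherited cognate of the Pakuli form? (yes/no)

no

Derive the expected Bakaiic reflex of *tenmukawot:
Bakaiic: start from *tenmukawot.
  rule 1 (unconditioned shift): tenmukawot → tenmukavot
  rule 2 (intervocalic voicing): tenmukavot → tenmugavot
  rule 3 (pre-nasal raising): tenmugavot → tinmugavot
  rule 4: no change — tinmugavot
  ⇒ Bakaiic tinmugavot
The regular Bakaiic reflex would be 'tinmugavot', but the attested form is 'finmugavot'. The correspondence is irregular, so they are not cognates (the Bakaiic form has a different source).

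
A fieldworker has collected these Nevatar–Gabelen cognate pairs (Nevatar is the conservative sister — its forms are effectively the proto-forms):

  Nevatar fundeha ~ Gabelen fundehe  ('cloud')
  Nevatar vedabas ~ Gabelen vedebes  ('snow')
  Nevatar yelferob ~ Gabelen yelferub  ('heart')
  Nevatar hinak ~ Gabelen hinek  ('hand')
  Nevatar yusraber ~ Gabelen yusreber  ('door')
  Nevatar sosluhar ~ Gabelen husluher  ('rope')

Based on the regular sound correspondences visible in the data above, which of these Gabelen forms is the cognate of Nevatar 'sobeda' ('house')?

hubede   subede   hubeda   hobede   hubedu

sosluhar ~ husluher — Nevatar s corresponds to Gabelen h word-initially before a back vowel.
yelferob ~ yelferub — Nevatar o corresponds to Gabelen u after a consonant, before a labial obstruent.
fundeha ~ fundehe — Nevatar a corresponds to Gabelen e word-finally.
Applying these to Nevatar 'sobeda':
  sobeda → hobeda   (s→h word-initially before a back vowel)
  hobeda → hubeda   (o→u after a consonant, before a labial obstruent)
  hubeda → hubede   (a→e word-finally)
So the Gabelen cognate is 'hubede'.

hubede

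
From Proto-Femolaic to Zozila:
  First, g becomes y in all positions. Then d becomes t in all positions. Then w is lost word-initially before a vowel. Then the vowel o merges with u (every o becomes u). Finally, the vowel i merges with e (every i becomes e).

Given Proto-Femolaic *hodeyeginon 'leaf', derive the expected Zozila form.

huteyeyenun

Zozila: *hodeyeginon > hodeyeyinon > hoteyeyinon > huteyeyinun > huteyeyenun  (by unconditioned shift, unconditioned shift, vowel merger, vowel merger)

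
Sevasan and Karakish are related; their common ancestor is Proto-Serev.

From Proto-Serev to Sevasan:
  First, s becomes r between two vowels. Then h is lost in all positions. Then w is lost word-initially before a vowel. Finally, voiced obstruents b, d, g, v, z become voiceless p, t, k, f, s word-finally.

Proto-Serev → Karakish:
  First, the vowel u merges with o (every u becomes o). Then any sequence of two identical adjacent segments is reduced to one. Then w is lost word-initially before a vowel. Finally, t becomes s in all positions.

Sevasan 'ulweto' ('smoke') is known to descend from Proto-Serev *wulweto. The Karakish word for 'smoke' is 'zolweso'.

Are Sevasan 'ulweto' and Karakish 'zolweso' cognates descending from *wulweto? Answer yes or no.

Derive the expected Karakish reflex of *wulweto:
Karakish: *wulweto > wolweto > olweto > olweso  (by vowel merger, glide loss, unconditioned shift)
The regular Karakish reflex would be 'olweso', but the attested form is 'zolweso'. The correspondence is irregular, so they are not cognates (the Karakish form has a different source).

no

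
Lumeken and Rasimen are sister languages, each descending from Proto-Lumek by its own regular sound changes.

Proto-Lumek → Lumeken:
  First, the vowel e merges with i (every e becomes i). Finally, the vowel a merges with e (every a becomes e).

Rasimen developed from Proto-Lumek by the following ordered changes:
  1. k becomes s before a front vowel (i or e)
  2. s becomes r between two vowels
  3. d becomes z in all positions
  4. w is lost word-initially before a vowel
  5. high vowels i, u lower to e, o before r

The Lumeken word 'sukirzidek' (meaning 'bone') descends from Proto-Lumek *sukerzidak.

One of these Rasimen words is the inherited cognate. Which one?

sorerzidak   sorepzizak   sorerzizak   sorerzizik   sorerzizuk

Rasimen: *sukerzidak > suserzidak > surerzidak > surerzizak > sorerzizak  (by palatalisation, rhotacism, unconditioned shift, pre-rhotic lowering)
The other candidates each miss or misapply at least one Rasimen change.

sorerzizak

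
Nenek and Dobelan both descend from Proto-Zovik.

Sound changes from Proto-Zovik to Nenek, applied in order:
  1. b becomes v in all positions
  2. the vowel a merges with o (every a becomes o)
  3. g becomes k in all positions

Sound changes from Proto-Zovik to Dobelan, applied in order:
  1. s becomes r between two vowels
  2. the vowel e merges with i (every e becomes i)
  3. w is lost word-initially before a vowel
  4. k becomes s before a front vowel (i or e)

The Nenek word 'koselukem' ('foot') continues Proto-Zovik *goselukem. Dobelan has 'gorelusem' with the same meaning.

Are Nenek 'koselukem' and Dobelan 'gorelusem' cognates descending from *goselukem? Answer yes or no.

no

Derive the expected Dobelan reflex of *goselukem:
Dobelan: *goselukem > gorelukem > gorilukim > gorilusim  (by rhotacism, vowel merger, palatalisation)
The regular Dobelan reflex would be 'gorilusim', but the attested form is 'gorelusem'. The correspondence is irregular, so they are not cognates (the Dobelan form has a different source).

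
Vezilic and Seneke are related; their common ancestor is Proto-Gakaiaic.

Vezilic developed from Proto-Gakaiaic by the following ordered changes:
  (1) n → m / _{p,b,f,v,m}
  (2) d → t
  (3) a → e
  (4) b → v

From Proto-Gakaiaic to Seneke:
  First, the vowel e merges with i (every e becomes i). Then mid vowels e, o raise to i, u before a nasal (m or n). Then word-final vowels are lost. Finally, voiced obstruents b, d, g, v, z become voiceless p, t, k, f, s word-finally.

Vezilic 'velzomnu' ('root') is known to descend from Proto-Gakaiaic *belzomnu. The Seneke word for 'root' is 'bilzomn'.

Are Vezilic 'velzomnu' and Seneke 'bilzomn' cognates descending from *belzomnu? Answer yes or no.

Derive the expected Seneke reflex of *belzomnu:
Seneke: start from *belzomnu.
  rule 1 (vowel merger): belzomnu → bilzomnu
  rule 2 (pre-nasal raising): bilzomnu → bilzumnu
  rule 3 (apocope): bilzumnu → bilzumn
  rule 4: no change — bilzumn
  ⇒ Seneke bilzumn
The regular Seneke reflex would be 'bilzumn', but the attested form is 'bilzomn'. The correspondence is irregular, so they are not cognates (the Seneke form has a different source).

no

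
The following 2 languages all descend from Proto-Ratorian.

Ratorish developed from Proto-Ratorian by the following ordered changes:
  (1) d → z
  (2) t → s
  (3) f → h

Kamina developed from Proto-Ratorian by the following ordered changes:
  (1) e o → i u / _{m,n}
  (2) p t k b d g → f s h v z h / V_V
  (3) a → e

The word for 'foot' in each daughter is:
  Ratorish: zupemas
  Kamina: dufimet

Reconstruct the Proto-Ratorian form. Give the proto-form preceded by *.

Position 6: Ratorish has a, Kamina has e. Ratorish preserves a here (none of its changes turn any other segment into a), so the proto-segment is *a.
Position 3: Ratorish has p, Kamina has f. Ratorish preserves p here (none of its changes turn any other segment into p), so the proto-segment is *p.
Verify the candidate proto-form against each daughter:
Ratorish: *dupemat
  dupemat → zupemat   [unconditioned shift]
  zupemat → zupemas   [unconditioned shift]
  zupemas (rule 3 does not apply)
  giving Ratorish zupemas.
Kamina: *dupemat
  dupemat → dupimat   [pre-nasal raising]
  dupimat → dufimat   [intervocalic lenition]
  dufimat → dufimet   [vowel merger]
  giving Kamina dufimet.
*dupemat is the unique common source.

*dupemat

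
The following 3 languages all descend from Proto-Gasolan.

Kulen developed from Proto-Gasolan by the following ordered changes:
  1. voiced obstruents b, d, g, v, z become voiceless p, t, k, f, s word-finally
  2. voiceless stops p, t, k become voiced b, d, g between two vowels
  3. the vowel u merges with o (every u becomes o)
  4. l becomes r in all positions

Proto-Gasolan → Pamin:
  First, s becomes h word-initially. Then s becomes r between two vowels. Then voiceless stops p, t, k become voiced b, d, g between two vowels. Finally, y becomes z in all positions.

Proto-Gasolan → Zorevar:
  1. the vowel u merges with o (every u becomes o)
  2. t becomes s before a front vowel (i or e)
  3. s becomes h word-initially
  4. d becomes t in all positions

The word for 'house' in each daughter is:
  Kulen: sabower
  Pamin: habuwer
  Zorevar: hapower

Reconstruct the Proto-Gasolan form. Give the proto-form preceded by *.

*sapuwer

Position 4: Kulen has o, Pamin has u, Zorevar has o. Pamin preserves u here (none of its changes turn any other segment into u), so the proto-segment is *u.
Position 3: Kulen has b, Pamin has b, Zorevar has p. Zorevar preserves p here (none of its changes turn any other segment into p), so the proto-segment is *p.
Position 1: Kulen has s, Pamin has h, Zorevar has h. Taking the neighbouring segments as reconstructed: Kulen s can only go back to *s; Pamin h could go back to *s or *h; Zorevar h could go back to *s or *h — the one source consistent with every daughter is *s.
Verify the candidate proto-form against each daughter:
Kulen: *sapuwer
  sapuwer (rule 1 does not apply)
  sapuwer → sabuwer   [intervocalic voicing]
  sabuwer → sabower   [vowel merger]
  sabower (rule 4 does not apply)
  giving Kulen sabower.
Pamin: *sapuwer
  sapuwer → hapuwer   [debuccalisation]
  hapuwer (rule 2 does not apply)
  hapuwer → habuwer   [intervocalic voicing]
  habuwer (rule 4 does not apply)
  giving Pamin habuwer.
Zorevar: start from *sapuwer.
  rule 1 (vowel merger): sapuwer → sapower
  rule 2: no change — sapower
  rule 3 (debuccalisation): sapower → hapower
  rule 4: no change — hapower
  ⇒ Zorevar hapower
No other proto-form is consistent with every reflex, so the reconstruction is *sapuwer.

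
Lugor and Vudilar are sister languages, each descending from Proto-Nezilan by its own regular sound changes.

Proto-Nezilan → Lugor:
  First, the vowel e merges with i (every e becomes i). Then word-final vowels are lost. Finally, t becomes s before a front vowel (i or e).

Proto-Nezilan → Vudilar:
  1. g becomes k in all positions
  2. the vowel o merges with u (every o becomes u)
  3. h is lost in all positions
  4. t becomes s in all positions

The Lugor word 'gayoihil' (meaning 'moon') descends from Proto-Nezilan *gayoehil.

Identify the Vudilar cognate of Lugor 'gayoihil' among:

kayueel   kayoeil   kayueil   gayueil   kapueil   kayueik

Vudilar: *gayoehil > kayoehil > kayuehil > kayueil  (by unconditioned shift, vowel merger, h-loss)

kayueil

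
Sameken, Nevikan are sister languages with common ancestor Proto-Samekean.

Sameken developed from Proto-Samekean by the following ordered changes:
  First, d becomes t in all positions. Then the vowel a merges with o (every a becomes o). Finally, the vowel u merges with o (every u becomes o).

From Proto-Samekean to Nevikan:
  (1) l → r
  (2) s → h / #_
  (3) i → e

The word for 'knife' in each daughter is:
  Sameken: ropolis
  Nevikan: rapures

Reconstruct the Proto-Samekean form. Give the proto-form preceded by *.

*rapulis

Position 4: Sameken has o, Nevikan has u. Nevikan preserves u here (none of its changes turn any other segment into u), so the proto-segment is *u.
Position 5: Sameken has l, Nevikan has r. Sameken preserves l here (none of its changes turn any other segment into l), so the proto-segment is *l.
Continuing position by position gives *rapulis; check it forward:
Sameken: *rapulis > ropulis > ropolis  (by vowel merger, vowel merger)
Nevikan: start from *rapulis.
  rule 1 (unconditioned shift): rapulis → rapuris
  rule 2: no change — rapuris
  rule 3 (vowel merger): rapuris → rapures
  ⇒ Nevikan rapures
No other proto-form is consistent with every reflex, so the reconstruction is *rapulis.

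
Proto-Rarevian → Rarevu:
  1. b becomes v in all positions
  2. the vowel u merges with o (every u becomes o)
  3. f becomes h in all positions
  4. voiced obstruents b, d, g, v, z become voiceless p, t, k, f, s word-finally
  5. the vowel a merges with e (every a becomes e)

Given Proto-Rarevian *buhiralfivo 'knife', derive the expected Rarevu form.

Rarevu: *buhiralfivo > vuhiralfivo > vohiralfivo > vohiralhivo > vohirelhivo  (by unconditioned shift, vowel merger, unconditioned shift, vowel merger)

vohirelhivo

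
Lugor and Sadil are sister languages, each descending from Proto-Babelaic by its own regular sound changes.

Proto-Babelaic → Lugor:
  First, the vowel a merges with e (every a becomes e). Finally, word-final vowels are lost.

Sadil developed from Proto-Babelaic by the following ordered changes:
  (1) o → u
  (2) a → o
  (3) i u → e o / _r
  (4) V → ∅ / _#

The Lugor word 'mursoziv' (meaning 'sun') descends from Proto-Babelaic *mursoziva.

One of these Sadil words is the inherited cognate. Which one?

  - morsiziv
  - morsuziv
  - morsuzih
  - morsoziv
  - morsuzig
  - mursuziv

Sadil: *mursoziva > mursuziva > mursuzivo > morsuzivo > morsuziv  (by vowel merger, vowel merger, pre-rhotic lowering, apocope)

morsuziv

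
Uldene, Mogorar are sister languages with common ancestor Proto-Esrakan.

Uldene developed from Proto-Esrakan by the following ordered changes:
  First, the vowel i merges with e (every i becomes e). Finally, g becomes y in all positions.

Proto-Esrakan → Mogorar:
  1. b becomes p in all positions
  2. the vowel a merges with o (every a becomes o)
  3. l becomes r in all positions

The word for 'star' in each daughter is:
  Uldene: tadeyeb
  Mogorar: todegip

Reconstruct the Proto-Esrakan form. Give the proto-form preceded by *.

*tadegib

Position 7: Uldene has b, Mogorar has p. Uldene preserves b here (none of its changes turn any other segment into b), so the proto-segment is *b.
Position 5: Uldene has y, Mogorar has g. Mogorar preserves g here (none of its changes turn any other segment into g), so the proto-segment is *g.
Continuing position by position gives *tadegib; check it forward:
Uldene: start from *tadegib.
  rule 1 (vowel merger): tadegib → tadegeb
  rule 2 (unconditioned shift): tadegeb → tadeyeb
  ⇒ Uldene tadeyeb
Mogorar: *tadegib > tadegip > todegip  (by unconditioned shift, vowel merger)
*tadegib is the unique common source.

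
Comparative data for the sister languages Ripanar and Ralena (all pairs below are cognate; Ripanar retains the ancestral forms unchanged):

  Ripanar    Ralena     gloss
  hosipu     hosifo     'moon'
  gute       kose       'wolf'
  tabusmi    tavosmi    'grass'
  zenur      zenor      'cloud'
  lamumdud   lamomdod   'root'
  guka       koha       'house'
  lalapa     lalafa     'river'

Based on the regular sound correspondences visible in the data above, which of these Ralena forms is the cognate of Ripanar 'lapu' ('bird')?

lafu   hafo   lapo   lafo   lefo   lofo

lafo

hosipu ~ hosifo — Ripanar p corresponds to Ralena f between vowels (before a back vowel).
hosipu ~ hosifo — Ripanar u corresponds to Ralena o word-finally.
Applying these to Ripanar 'lapu':
  lapu → lafu   (p→f between vowels (before a back vowel))
  lafu → lafo   (u→o word-finally)
So the Ralena cognate is 'lafo'.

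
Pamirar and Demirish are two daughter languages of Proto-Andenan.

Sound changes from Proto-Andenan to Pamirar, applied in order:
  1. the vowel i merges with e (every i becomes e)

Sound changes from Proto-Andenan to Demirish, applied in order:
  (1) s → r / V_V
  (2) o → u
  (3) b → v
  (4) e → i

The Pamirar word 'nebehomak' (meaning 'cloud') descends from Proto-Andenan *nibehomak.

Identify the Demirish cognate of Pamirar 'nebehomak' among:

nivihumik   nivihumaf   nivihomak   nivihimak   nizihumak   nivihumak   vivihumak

Demirish: *nibehomak > nibehumak > nivehumak > nivihumak  (by vowel merger, unconditioned shift, vowel merger)
Among the options, 'nivihumak' alone shows every Demirish change applied in order.

nivihumak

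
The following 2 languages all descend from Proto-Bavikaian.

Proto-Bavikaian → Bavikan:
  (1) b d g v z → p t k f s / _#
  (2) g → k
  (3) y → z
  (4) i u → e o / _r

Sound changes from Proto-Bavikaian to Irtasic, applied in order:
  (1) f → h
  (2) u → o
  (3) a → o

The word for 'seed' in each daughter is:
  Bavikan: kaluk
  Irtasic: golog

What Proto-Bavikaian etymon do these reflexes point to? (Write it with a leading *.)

Position 5: Bavikan has k, Irtasic has g. Irtasic preserves g here (none of its changes turn any other segment into g), so the proto-segment is *g.
Position 1: Bavikan has k, Irtasic has g. Irtasic preserves g here (none of its changes turn any other segment into g), so the proto-segment is *g.
Position 2: Bavikan has a, Irtasic has o. Bavikan preserves a here (none of its changes turn any other segment into a), so the proto-segment is *a.
This points to *galug. Verify forward in each daughter:
Bavikan: *galug > galuk > kaluk  (by final devoicing, unconditioned shift)
Irtasic: start from *galug.
  rule 1: no change — galug
  rule 2 (vowel merger): galug → galog
  rule 3 (vowel merger): galog → golog
  ⇒ Irtasic golog
No other proto-form is consistent with every reflex, so the reconstruction is *galug.

*galug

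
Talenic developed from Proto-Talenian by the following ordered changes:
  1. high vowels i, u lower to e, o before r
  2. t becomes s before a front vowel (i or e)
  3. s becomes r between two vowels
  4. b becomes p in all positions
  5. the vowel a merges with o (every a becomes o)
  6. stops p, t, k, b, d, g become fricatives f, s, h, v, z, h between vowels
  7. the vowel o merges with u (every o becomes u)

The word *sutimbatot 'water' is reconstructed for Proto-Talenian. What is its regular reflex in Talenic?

Talenic: *sutimbatot > susimbatot > surimbatot > surimpatot > surimpotot > surimposot > surimpusut  (by palatalisation, rhotacism, unconditioned shift, vowel merger, intervocalic lenition, vowel merger)

surimpusut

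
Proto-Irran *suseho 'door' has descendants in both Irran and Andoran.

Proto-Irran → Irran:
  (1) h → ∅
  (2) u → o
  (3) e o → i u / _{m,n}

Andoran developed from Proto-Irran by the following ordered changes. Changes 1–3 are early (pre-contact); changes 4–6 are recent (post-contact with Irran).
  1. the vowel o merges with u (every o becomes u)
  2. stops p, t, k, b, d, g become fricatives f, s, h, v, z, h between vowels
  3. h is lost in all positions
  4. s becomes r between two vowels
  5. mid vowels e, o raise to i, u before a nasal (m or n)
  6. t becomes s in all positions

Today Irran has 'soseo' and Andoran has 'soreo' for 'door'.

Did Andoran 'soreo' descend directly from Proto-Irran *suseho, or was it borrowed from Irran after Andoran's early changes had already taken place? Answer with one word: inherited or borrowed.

If inherited, *suseho would pass through all of Andoran's changes:
Andoran: *suseho > susehu > suseu > sureu  (by vowel merger, h-loss, rhotacism)
If borrowed from Irran 'soseo' after the early changes, it would undergo only the recent ones:
  rule 4 (rhotacism): soseo → soreo
  rule 5 (pre-nasal raising): no change (soreo)
  rule 6 (unconditioned shift): no change (soreo)
  ⇒ as a loan: soreo
Andoran 'soreo' matches the loan outcome 'soreo', not the inherited 'sureu' — it skipped the early Andoran changes, so it was borrowed from Irran.

borrowed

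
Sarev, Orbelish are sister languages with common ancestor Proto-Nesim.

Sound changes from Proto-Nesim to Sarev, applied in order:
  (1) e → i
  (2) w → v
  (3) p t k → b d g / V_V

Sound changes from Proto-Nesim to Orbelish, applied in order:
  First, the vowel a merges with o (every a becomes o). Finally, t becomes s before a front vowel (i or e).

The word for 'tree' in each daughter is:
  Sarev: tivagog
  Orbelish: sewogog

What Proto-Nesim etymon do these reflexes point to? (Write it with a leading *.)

Position 4: Sarev has a, Orbelish has o. Sarev preserves a here (none of its changes turn any other segment into a), so the proto-segment is *a.
Position 2: Sarev has i, Orbelish has e. Orbelish preserves e here (none of its changes turn any other segment into e), so the proto-segment is *e.
Position 1: Sarev has t, Orbelish has s. Sarev preserves t here (none of its changes turn any other segment into t), so the proto-segment is *t.
Verify the candidate proto-form against each daughter:
Sarev: *tewagog
  tewagog → tiwagog   [vowel merger]
  tiwagog → tivagog   [unconditioned shift]
  tivagog (rule 3 does not apply)
  giving Sarev tivagog.
Orbelish: start from *tewagog.
  rule 1 (vowel merger): tewagog → tewogog
  rule 2 (palatalisation): tewogog → sewogog
  ⇒ Orbelish sewogog
Only *tewagog yields all of Sarev tivagog, Orbelish sewogog.

*tewagog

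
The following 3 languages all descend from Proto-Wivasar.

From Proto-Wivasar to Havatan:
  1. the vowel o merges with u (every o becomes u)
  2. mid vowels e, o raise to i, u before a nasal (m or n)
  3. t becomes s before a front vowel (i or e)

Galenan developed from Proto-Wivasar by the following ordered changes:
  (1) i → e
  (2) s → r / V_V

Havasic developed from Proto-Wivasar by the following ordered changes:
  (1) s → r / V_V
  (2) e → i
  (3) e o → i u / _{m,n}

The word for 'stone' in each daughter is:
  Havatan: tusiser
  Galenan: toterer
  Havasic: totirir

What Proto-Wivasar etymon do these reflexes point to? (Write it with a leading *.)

*totiser

Position 5: Havatan has s, Galenan has r, Havasic has r. Taking the neighbouring segments as reconstructed: Havatan s could go back to *t or *s; Galenan r could go back to *s or *r; Havasic r could go back to *s or *r — the one source consistent with every daughter is *s.
Position 6: Havatan has e, Galenan has e, Havasic has i. Havatan preserves e here (none of its changes turn any other segment into e), so the proto-segment is *e.
Position 4: Havatan has i, Galenan has e, Havasic has i. Taking the neighbouring segments as reconstructed: Havatan i can only go back to *i; Galenan e could go back to *e or *i; Havasic i could go back to *e or *i — the one source consistent with every daughter is *i.
Continuing position by position gives *totiser; check it forward:
Havatan: *totiser
  totiser → tutiser   [vowel merger]
  tutiser (rule 2 does not apply)
  tutiser → tusiser   [palatalisation]
  giving Havatan tusiser.
Galenan: *totiser
  totiser → toteser   [vowel merger]
  toteser → toterer   [rhotacism]
  giving Galenan toterer.
Havasic: start from *totiser.
  rule 1 (rhotacism): totiser → totirer
  rule 2 (vowel merger): totirer → totirir
  rule 3: no change — totirir
  ⇒ Havasic totirir
*totiser is the unique common source.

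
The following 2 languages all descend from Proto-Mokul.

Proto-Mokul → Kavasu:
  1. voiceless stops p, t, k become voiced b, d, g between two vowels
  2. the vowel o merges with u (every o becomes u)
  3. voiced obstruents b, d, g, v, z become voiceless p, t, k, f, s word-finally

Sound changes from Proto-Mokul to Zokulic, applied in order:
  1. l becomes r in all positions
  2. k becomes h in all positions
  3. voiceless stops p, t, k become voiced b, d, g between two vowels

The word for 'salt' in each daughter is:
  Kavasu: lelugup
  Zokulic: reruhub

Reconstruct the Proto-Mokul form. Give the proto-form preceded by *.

Position 5: Kavasu has g, Zokulic has h. Taking the neighbouring segments as reconstructed: Kavasu g could go back to *k or *g; Zokulic h could go back to *k or *h — the one source consistent with every daughter is *k.
Position 1: Kavasu has l, Zokulic has r. Kavasu preserves l here (none of its changes turn any other segment into l), so the proto-segment is *l.
This points to *lelukub. Verify forward in each daughter:
Kavasu: *lelukub
  lelukub → lelugub   [intervocalic voicing]
  lelugub (rule 2 does not apply)
  lelugub → lelugup   [final devoicing]
  giving Kavasu lelugup.
Zokulic: *lelukub > rerukub > reruhub  (by unconditioned shift, unconditioned shift)
Only *lelukub yields all of Kavasu lelugup, Zokulic reruhub.

*lelukub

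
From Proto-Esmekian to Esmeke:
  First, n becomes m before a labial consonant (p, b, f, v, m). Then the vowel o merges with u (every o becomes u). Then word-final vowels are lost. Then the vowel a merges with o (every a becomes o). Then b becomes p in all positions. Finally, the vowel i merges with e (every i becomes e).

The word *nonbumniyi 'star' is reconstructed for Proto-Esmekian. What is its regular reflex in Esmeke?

Esmeke: *nonbumniyi
  nonbumniyi → nombumniyi   [nasal place assimilation]
  nombumniyi → numbumniyi   [vowel merger]
  numbumniyi → numbumniy   [apocope]
  numbumniy (rule 4 does not apply)
  numbumniy → numpumniy   [unconditioned shift]
  numpumniy → numpumney   [vowel merger]
  giving Esmeke numpumney.

numpumney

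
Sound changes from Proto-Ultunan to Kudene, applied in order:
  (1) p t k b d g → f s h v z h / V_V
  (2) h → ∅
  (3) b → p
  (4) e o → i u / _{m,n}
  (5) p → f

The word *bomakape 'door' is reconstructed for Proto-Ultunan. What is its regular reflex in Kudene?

Kudene: *bomakape
  bomakape → bomahafe   [intervocalic lenition]
  bomahafe → bomaafe   [h-loss]
  bomaafe → pomaafe   [unconditioned shift]
  pomaafe → pumaafe   [pre-nasal raising]
  pumaafe → fumaafe   [unconditioned shift]
  giving Kudene fumaafe.

fumaafe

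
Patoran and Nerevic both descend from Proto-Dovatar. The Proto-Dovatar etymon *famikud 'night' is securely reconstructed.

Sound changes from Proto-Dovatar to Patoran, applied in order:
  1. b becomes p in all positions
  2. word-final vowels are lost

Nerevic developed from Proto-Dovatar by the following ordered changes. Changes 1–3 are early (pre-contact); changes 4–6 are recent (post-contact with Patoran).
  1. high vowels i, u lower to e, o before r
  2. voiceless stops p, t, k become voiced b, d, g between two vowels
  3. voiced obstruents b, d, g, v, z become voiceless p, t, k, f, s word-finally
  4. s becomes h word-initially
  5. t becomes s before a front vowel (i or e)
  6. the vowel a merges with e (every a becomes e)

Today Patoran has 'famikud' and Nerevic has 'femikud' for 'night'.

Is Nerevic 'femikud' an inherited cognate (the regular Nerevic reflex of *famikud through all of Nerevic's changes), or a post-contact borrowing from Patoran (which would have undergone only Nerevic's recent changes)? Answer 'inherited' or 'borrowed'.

borrowed

If inherited, *famikud would pass through all of Nerevic's changes:
Nerevic: start from *famikud.
  rule 1: no change — famikud
  rule 2 (intervocalic voicing): famikud → famigud
  rule 3 (final devoicing): famigud → famigut
  rule 4: no change — famigut
  rule 5: no change — famigut
  rule 6 (vowel merger): famigut → femigut
  ⇒ Nerevic femigut
If borrowed from Patoran 'famikud' after the early changes, it would undergo only the recent ones:
  rule 4 (debuccalisation): no change (famikud)
  rule 5 (palatalisation): no change (famikud)
  rule 6 (vowel merger): famikud → femikud
  ⇒ as a loan: femikud
Nerevic 'femikud' matches the loan outcome 'femikud', not the inherited 'femigut' — it skipped the early Nerevic changes, so it was borrowed from Patoran.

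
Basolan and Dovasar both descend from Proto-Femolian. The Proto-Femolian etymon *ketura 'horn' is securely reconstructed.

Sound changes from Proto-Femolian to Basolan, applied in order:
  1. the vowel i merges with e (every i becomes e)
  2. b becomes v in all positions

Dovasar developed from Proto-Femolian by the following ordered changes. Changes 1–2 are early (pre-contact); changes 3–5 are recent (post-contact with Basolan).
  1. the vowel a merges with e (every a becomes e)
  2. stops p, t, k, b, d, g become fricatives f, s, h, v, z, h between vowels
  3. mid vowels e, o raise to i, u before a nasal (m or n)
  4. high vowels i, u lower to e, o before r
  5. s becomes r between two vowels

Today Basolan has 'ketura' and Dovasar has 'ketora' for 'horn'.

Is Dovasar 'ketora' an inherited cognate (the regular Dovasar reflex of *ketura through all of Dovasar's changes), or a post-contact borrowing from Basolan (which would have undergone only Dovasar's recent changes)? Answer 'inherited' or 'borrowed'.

If inherited, *ketura would pass through all of Dovasar's changes:
Dovasar: *ketura
  ketura → keture   [vowel merger]
  keture → kesure   [intervocalic lenition]
  kesure (rule 3 does not apply)
  kesure → kesore   [pre-rhotic lowering]
  kesore → kerore   [rhotacism]
  giving Dovasar kerore.
If borrowed from Basolan 'ketura' after the early changes, it would undergo only the recent ones:
  rule 3 (pre-nasal raising): no change (ketura)
  rule 4 (pre-rhotic lowering): ketura → ketora
  rule 5 (rhotacism): no change (ketora)
  ⇒ as a loan: ketora
Dovasar 'ketora' matches the loan outcome 'ketora', not the inherited 'kerore' — it skipped the early Dovasar changes, so it was borrowed from Basolan.

borrowed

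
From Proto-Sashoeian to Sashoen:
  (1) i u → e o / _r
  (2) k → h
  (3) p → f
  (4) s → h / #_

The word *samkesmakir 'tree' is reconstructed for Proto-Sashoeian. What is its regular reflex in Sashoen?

hamhesmaher

Sashoen: start from *samkesmakir.
  rule 1 (pre-rhotic lowering): samkesmakir → samkesmaker
  rule 2 (unconditioned shift): samkesmaker → samhesmaher
  rule 3: no change — samhesmaher
  rule 4 (debuccalisation): samhesmaher → hamhesmaher
  ⇒ Sashoen hamhesmaher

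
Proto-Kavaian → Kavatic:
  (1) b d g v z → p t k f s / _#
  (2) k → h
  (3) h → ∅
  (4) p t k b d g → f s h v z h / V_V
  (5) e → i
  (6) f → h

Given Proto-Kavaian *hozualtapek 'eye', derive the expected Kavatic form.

ozualtahi

Kavatic: start from *hozualtapek.
  rule 1: no change — hozualtapek
  rule 2 (unconditioned shift): hozualtapek → hozualtapeh
  rule 3 (h-loss): hozualtapeh → ozualtape
  rule 4 (intervocalic lenition): ozualtape → ozualtafe
  rule 5 (vowel merger): ozualtafe → ozualtafi
  rule 6 (unconditioned shift): ozualtafi → ozualtahi
  ⇒ Kavatic ozualtahi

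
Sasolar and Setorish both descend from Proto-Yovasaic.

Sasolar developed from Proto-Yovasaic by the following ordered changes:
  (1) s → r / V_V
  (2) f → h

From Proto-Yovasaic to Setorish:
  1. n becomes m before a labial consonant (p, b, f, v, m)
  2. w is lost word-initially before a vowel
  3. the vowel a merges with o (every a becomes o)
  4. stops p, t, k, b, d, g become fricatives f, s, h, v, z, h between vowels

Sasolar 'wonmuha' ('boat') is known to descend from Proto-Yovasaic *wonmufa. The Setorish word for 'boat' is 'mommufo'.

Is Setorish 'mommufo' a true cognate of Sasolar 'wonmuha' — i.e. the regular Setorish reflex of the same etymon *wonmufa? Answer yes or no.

no

Derive the expected Setorish reflex of *wonmufa:
Setorish: start from *wonmufa.
  rule 1 (nasal place assimilation): wonmufa → wommufa
  rule 2 (glide loss): wommufa → ommufa
  rule 3 (vowel merger): ommufa → ommufo
  rule 4: no change — ommufo
  ⇒ Setorish ommufo
The regular Setorish reflex would be 'ommufo', but the attested form is 'mommufo'. The correspondence is irregular, so they are not cognates (the Setorish form has a different source).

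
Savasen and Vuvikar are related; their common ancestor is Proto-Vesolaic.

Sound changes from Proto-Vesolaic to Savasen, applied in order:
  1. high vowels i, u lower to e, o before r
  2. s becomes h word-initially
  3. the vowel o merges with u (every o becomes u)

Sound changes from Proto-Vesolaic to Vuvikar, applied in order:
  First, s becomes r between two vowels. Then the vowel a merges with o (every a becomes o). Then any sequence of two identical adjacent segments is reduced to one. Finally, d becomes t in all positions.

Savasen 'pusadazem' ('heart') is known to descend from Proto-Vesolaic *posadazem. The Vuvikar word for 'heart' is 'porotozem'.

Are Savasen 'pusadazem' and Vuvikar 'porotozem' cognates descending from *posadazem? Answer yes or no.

yes

Derive the expected Vuvikar reflex of *posadazem:
Vuvikar: start from *posadazem.
  rule 1 (rhotacism): posadazem → poradazem
  rule 2 (vowel merger): poradazem → porodozem
  rule 3: no change — porodozem
  rule 4 (unconditioned shift): porodozem → porotozem
  ⇒ Vuvikar porotozem
Vuvikar 'porotozem' matches the regular reflex exactly, so the pair is cognate.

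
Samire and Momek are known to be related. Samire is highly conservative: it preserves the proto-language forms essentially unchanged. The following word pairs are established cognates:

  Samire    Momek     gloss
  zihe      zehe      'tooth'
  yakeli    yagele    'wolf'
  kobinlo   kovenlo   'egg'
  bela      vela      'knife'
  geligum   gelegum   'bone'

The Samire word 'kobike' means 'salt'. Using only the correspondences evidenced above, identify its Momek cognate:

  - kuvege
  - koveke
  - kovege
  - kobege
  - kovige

kobinlo ~ kovenlo — Samire b corresponds to Momek v between vowels (before a front vowel).
zihe ~ zehe, geligum ~ gelegum — Samire i corresponds to Momek e after a consonant, before a consonant other than r, m, n, p, b, f, v.
yakeli ~ yagele — Samire k corresponds to Momek g between vowels (before a front vowel).
Applying these to Samire 'kobike':
  kobike → kovike   (b→v between vowels (before a front vowel))
  kovike → koveke   (i→e after a consonant, before a consonant other than r, m, n, p, b, f, v)
  koveke → kovege   (k→g between vowels (before a front vowel))
So the Momek cognate is 'kovege'.

kovege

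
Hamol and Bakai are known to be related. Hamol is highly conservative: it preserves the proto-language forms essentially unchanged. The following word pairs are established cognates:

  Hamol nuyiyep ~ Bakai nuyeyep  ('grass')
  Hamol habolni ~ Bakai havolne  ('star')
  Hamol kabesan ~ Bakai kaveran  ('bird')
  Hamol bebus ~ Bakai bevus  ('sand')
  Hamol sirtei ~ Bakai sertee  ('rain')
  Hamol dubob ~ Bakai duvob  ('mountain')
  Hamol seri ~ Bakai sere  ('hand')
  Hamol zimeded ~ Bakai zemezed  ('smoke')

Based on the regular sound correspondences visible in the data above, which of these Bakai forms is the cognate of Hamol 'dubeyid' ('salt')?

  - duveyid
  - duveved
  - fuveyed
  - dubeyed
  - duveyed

kabesan ~ kaveran — Hamol b corresponds to Bakai v between vowels (before a front vowel).
nuyiyep ~ nuyeyep — Hamol i corresponds to Bakai e after a consonant, before a consonant other than r, m, n, p, b, f, v.
Applying these to Hamol 'dubeyid':
  dubeyid → duveyid   (b→v between vowels (before a front vowel))
  duveyid → duveyed   (i→e after a consonant, before a consonant other than r, m, n, p, b, f, v)
So the Bakai cognate is 'duveyed'.

duveyed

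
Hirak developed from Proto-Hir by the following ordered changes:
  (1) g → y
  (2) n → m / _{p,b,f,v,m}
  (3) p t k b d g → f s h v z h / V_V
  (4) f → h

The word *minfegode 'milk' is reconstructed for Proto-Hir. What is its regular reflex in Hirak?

mimheyoze

Hirak: *minfegode > minfeyode > mimfeyode > mimfeyoze > mimheyoze  (by unconditioned shift, nasal place assimilation, intervocalic lenition, unconditioned shift)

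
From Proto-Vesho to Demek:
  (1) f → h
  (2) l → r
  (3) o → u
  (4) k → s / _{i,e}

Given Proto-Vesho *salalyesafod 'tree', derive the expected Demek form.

Demek: *salalyesafod > salalyesahod > sararyesahod > sararyesahud  (by unconditioned shift, unconditioned shift, vowel merger)

sararyesahud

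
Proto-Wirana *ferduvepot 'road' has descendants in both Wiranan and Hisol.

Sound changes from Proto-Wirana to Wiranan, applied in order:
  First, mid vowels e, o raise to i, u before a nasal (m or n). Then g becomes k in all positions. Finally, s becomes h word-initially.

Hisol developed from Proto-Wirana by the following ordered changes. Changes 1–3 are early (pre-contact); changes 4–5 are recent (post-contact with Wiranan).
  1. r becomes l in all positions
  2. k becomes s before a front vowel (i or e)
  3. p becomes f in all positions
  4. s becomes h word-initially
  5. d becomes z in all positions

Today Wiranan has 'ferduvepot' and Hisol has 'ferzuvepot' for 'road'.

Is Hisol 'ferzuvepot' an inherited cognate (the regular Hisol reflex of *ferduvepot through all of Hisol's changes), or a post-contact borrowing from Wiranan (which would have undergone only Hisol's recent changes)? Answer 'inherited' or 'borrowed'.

If inherited, *ferduvepot would pass through all of Hisol's changes:
Hisol: *ferduvepot > felduvepot > felduvefot > felzuvefot  (by unconditioned shift, unconditioned shift, unconditioned shift)
If borrowed from Wiranan 'ferduvepot' after the early changes, it would undergo only the recent ones:
  rule 4 (debuccalisation): no change (ferduvepot)
  rule 5 (unconditioned shift): ferduvepot → ferzuvepot
  ⇒ as a loan: ferzuvepot
Hisol 'ferzuvepot' matches the loan outcome 'ferzuvepot', not the inherited 'felzuvefot' — it skipped the early Hisol changes, so it was borrowed from Wiranan.

borrowed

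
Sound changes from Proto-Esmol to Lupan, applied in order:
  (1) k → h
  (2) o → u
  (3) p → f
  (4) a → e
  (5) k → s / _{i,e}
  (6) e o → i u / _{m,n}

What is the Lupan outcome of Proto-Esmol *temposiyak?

timfusiyeh

Lupan: start from *temposiyak.
  rule 1 (unconditioned shift): temposiyak → temposiyah
  rule 2 (vowel merger): temposiyah → tempusiyah
  rule 3 (unconditioned shift): tempusiyah → temfusiyah
  rule 4 (vowel merger): temfusiyah → temfusiyeh
  rule 5: no change — temfusiyeh
  rule 6 (pre-nasal raising): temfusiyeh → timfusiyeh
  ⇒ Lupan timfusiyeh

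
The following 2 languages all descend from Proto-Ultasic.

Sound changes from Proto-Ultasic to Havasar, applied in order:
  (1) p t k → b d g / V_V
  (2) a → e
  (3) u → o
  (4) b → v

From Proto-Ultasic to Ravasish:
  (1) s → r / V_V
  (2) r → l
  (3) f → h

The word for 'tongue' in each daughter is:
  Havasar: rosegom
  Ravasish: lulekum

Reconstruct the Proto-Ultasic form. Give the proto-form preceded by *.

*rusekum

Position 1: Havasar has r, Ravasish has l. Havasar preserves r here (none of its changes turn any other segment into r), so the proto-segment is *r.
Position 5: Havasar has g, Ravasish has k. Ravasish preserves k here (none of its changes turn any other segment into k), so the proto-segment is *k.
Position 3: Havasar has s, Ravasish has l. Havasar preserves s here (none of its changes turn any other segment into s), so the proto-segment is *s.
Continuing position by position gives *rusekum; check it forward:
Havasar: start from *rusekum.
  rule 1 (intervocalic voicing): rusekum → rusegum
  rule 2: no change — rusegum
  rule 3 (vowel merger): rusegum → rosegom
  rule 4: no change — rosegom
  ⇒ Havasar rosegom
Ravasish: *rusekum > rurekum > lulekum  (by rhotacism, unconditioned shift)
Only *rusekum yields all of Havasar rosegom, Ravasish lulekum.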